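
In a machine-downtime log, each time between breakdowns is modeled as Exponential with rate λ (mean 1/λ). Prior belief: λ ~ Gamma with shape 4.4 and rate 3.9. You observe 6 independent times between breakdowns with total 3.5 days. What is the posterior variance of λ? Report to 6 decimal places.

With a Gamma(shape α, rate β) prior on the exponential rate λ, the posterior after n observations with total T = Σxᵢ is Gamma(α+n, β+T).
Posterior: Gamma(4.4+6, 3.9+3.5) = Gamma(10.4, 7.4).
Var = α/β² = 0.189920.

0.189920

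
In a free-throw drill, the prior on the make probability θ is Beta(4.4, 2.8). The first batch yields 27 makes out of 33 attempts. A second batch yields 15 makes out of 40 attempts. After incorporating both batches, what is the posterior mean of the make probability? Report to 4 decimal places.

The Beta prior is conjugate to a Binomial/Bernoulli likelihood; the update adds successes to α and failures to β.
After batch 1: Beta(4.4+27, 2.8+6) = Beta(31.4, 8.8).
After batch 2: Beta(31.4+15, 8.8+25) = Beta(46.4, 33.8).
Posterior mean = α/(α+β) = 46.4/80.2 = 0.5786.

0.5786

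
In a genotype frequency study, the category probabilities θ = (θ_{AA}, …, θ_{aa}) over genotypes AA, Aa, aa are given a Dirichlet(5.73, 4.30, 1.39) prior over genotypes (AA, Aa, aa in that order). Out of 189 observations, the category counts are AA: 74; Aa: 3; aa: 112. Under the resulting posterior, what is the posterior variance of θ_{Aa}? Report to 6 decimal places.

0.000174

The Dirichlet prior is conjugate to the Multinomial likelihood: each posterior αⱼ = prior αⱼ + observed count nⱼ.
Posterior concentration: (79.73, 7.30, 113.39), total = 200.42.
Var[θ_j] = α_j(Σα−α_j)/((Σα)²(Σα+1)) = 7.30·193.12/(200.42²·201.42) = 0.000174.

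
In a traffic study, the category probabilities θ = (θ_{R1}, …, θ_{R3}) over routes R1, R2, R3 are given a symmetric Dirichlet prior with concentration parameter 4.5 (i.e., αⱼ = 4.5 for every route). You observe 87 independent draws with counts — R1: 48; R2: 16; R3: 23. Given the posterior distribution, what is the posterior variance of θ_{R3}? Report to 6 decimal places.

The Dirichlet prior is conjugate to the Multinomial likelihood: each posterior αⱼ = prior αⱼ + observed count nⱼ.
Posterior concentration: (52.5, 20.5, 27.5), total = 100.5.
Var[θ_j] = α_j(Σα−α_j)/((Σα)²(Σα+1)) = 27.5·73.0/(100.5²·101.5) = 0.001958.

0.001958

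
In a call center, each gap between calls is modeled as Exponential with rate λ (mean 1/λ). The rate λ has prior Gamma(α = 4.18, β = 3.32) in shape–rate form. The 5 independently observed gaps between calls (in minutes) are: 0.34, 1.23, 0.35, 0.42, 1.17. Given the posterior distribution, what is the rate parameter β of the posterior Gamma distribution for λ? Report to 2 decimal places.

6.83

With a Gamma(shape α, rate β) prior on the exponential rate λ, the posterior after n observations with total T = Σxᵢ is Gamma(α+n, β+T).
Sum of observations T = 3.51 minutes; n = 5.
Posterior: Gamma(4.18+5, 3.32+3.51) = Gamma(9.18, 6.83).
Posterior β = 6.83.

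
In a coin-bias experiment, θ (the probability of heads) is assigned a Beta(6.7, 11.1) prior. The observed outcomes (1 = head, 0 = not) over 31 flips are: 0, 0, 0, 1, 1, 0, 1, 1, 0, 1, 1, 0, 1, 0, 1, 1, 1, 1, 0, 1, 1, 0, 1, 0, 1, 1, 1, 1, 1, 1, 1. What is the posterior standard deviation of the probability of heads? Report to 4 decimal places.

The Beta prior is conjugate to a Binomial/Bernoulli likelihood; the update adds successes to α and failures to β.
Posterior: Beta(α+k, β+n−k) = Beta(6.7+21, 11.1+10) = Beta(27.7, 21.1).
Var = αβ/((α+β)²(α+β+1)) = 27.7·21.1/(48.8²·49.8) = 0.00492826; SD = √0.00492826 = 0.0702.

0.0702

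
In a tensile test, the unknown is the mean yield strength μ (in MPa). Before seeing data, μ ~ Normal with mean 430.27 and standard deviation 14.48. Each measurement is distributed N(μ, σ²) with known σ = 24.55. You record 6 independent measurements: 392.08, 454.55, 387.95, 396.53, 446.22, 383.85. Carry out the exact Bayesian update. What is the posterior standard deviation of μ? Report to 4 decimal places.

For Normal data with known variance σ², a Normal(μ₀, σ₀²) prior on μ is conjugate. Posterior precision = 1/σ₀² + n/σ²; posterior mean is the precision-weighted average of μ₀ and x̄.
σ₀² = 14.48² = 209.6704, σ² = 24.55² = 602.7025; σ² + n·σ₀² = 602.7025 + 6·209.6704 = 1860.7249.
Posterior precision = 1/σ₀² + n/σ² = 1/209.6704 + 6/602.7025 = (σ² + n·σ₀²)/(σ₀²σ²) = 1860.7249/(209.6704·602.7025); posterior variance σₙ² = σ₀²σ²/(σ² + n·σ₀²) = 209.6704·602.7025/1860.7249 = 67.913787.
Posterior SD = √σₙ² = √(209.6704·602.7025/1860.7249) = 8.2410.

8.2410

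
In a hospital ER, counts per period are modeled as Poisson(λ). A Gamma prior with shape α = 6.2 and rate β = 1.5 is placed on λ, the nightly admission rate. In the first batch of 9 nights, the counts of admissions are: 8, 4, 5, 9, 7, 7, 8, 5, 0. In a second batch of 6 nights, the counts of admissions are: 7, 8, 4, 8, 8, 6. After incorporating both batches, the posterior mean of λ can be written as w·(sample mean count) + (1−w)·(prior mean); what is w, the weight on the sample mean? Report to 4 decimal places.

0.9091

With a Gamma(shape α, rate β) prior, the Poisson likelihood is conjugate: the posterior is Gamma(α + ΣXᵢ, β + n).
Total number of nights: n = 9 + 6 = 15.
Posterior mean = (α₀+S)/(β₀+n) = [n/(β₀+n)]·(S/n) + [β₀/(β₀+n)]·(α₀/β₀), so only n and β₀ enter the weight.
Weight on data w = n/(β₀+n) = 15/(1.5+15) = 15/16.5 = 0.9091.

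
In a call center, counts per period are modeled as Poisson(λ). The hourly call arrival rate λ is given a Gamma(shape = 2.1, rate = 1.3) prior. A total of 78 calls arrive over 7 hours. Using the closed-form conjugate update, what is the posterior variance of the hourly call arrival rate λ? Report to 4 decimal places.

With a Gamma(shape α, rate β) prior, the Poisson likelihood is conjugate: the posterior is Gamma(α + ΣXᵢ, β + n).
Posterior: Gamma(α+S, β+n) = Gamma(2.1+78, 1.3+7) = Gamma(80.1, 8.3).
Var = α/β² = 80.1/8.3² = 1.1627.

1.1627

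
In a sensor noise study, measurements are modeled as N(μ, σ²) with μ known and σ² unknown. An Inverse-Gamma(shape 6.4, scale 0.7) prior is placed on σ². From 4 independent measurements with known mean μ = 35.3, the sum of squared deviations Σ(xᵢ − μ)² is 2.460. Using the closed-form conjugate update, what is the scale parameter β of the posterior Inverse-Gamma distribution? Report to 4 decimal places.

With known mean μ and an Inverse-Gamma(α, β) prior on σ², the Normal likelihood is conjugate: posterior is Inv-Gamma(α + n/2, β + Σ(xᵢ−μ)²/2).
Posterior: Inv-Gamma(6.4 + 4/2, 0.7 + 2.460/2) = Inv-Gamma(8.40, 1.9300).
Posterior β = 1.9300.

1.9300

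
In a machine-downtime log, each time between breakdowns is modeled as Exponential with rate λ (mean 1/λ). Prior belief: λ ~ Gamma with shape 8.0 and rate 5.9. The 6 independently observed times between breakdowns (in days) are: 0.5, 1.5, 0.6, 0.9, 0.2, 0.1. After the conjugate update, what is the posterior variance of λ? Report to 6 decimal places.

With a Gamma(shape α, rate β) prior on the exponential rate λ, the posterior after n observations with total T = Σxᵢ is Gamma(α+n, β+T).
Sum of observations T = 3.8 days; n = 6.
Posterior: Gamma(8.0+6, 5.9+3.8) = Gamma(14.0, 9.7).
Var = α/β² = 0.148794.

0.148794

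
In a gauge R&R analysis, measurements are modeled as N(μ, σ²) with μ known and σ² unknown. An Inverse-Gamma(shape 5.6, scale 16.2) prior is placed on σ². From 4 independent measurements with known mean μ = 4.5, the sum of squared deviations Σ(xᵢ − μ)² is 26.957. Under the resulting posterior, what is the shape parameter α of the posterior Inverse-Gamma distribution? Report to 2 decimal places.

7.60

With known mean μ and an Inverse-Gamma(α, β) prior on σ², the Normal likelihood is conjugate: posterior is Inv-Gamma(α + n/2, β + Σ(xᵢ−μ)²/2).
Posterior: Inv-Gamma(5.6 + 4/2, 16.2 + 26.957/2) = Inv-Gamma(7.60, 29.6785).
Posterior α = 7.60.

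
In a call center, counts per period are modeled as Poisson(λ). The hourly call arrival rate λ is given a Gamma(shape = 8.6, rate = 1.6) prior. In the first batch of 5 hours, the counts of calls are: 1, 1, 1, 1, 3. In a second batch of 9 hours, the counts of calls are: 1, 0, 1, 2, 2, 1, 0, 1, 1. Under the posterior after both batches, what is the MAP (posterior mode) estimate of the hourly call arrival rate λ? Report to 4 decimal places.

With a Gamma(shape α, rate β) prior, the Poisson likelihood is conjugate: the posterior is Gamma(α + ΣXᵢ, β + n).
Batch 1: sum of counts S = 7 over n = 5 hours.
After batch 1: Gamma(α+S, β+n) = Gamma(8.6+7, 1.6+5) = Gamma(15.6, 6.6).
Batch 2: sum of counts S = 9 over n = 9 hours.
After batch 2: Gamma(α+S, β+n) = Gamma(15.6+9, 6.6+9) = Gamma(24.6, 15.6).
Mode of Gamma(α,β) for α≥1 is (α−1)/β = 23.6/15.6 = 1.5128.

1.5128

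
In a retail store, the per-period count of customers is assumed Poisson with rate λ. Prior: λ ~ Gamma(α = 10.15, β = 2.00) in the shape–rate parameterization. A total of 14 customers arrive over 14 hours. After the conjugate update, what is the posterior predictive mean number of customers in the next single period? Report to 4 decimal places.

With a Gamma(shape α, rate β) prior, the Poisson likelihood is conjugate: the posterior is Gamma(α + ΣXᵢ, β + n).
Posterior: Gamma(α+S, β+n) = Gamma(10.15+14, 2.00+14) = Gamma(24.15, 16.00).
The predictive distribution for one future period is NegBinom with mean α/β = 1.5094.

1.5094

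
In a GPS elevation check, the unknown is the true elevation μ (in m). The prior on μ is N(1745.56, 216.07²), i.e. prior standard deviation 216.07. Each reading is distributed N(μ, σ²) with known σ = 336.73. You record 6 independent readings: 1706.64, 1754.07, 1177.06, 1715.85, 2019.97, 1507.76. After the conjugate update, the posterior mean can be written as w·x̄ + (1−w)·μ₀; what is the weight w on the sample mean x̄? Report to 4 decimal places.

For Normal data with known variance σ², a Normal(μ₀, σ₀²) prior on μ is conjugate. Posterior precision = 1/σ₀² + n/σ²; posterior mean is the precision-weighted average of μ₀ and x̄.
σ₀² = 216.07² = 46686.2449, σ² = 336.73² = 113387.0929. Prior precision 1/σ₀² = 1/46686.2449; data precision n/σ² = 6/113387.0929.
w = (n/σ²)/(1/σ₀² + n/σ²) = n·σ₀²/(σ² + n·σ₀²) = 6·46686.2449/(113387.0929 + 6·46686.2449) = 280117.4694/393504.5623 = 0.7119.

0.7119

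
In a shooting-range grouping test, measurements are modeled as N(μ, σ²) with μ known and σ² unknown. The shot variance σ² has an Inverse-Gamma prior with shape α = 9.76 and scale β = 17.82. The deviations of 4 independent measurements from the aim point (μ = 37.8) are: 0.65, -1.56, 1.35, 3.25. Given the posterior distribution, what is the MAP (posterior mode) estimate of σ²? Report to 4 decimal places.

With known mean μ and an Inverse-Gamma(α, β) prior on σ², the Normal likelihood is conjugate: posterior is Inv-Gamma(α + n/2, β + Σ(xᵢ−μ)²/2).
Σ(xᵢ−μ)² = (0.65)² + (-1.56)² + (1.35)² + (3.25)² = 15.2411.
Posterior: Inv-Gamma(9.76 + 4/2, 17.82 + 15.2411/2) = Inv-Gamma(11.76, 25.44055).
Mode = β/(α+1) = 25.44055/12.76 = 1.9938.

1.9938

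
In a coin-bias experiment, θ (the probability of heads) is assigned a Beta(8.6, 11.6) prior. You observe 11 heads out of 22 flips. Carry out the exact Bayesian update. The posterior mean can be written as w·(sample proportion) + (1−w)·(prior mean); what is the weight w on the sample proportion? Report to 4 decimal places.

0.5213

The Beta prior is conjugate to a Binomial/Bernoulli likelihood; the update adds successes to α and failures to β.
Posterior mean = (α₀+k)/(α₀+β₀+n) = [n/(α₀+β₀+n)]·(k/n) + [(α₀+β₀)/(α₀+β₀+n)]·α₀/(α₀+β₀), so only n and the prior enter the weight.
The weight on the data is w = n/(α₀+β₀+n) = 22/(8.6+11.6+22) = 22/42.2 = 0.5213.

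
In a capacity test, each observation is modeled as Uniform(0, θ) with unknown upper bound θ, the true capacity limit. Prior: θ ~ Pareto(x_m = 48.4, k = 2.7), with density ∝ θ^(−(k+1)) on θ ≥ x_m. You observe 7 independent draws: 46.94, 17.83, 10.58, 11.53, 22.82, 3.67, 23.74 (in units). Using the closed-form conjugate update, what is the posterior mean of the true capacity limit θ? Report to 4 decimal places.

A Pareto(scale x_m, shape k) prior on the upper bound θ of Uniform(0, θ) is conjugate: posterior is Pareto(max(x_m, max xᵢ), k + n).
Sample maximum = 46.94; prior scale x_m = 48.4 → posterior scale = max = 48.40.
Posterior shape = 2.7 + 7 = 9.7.
E[θ|data] = k·x_m/(k−1) = 9.7·48.40/8.7 = 53.9632.

53.9632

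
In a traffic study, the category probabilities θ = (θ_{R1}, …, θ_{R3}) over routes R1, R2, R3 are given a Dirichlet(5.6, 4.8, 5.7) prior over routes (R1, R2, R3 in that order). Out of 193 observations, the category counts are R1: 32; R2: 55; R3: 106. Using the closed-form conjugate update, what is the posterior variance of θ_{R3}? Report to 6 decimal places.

The Dirichlet prior is conjugate to the Multinomial likelihood: each posterior αⱼ = prior αⱼ + observed count nⱼ.
Posterior concentration: (37.6, 59.8, 111.7), total = 209.1.
Var[θ_j] = α_j(Σα−α_j)/((Σα)²(Σα+1)) = 111.7·97.4/(209.1²·210.1) = 0.001184.

0.001184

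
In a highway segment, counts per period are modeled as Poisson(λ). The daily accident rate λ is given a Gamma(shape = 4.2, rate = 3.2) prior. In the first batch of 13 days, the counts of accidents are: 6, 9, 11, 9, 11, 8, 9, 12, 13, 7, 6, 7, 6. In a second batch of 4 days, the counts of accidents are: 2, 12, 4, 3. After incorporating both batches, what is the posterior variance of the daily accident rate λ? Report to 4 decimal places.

With a Gamma(shape α, rate β) prior, the Poisson likelihood is conjugate: the posterior is Gamma(α + ΣXᵢ, β + n).
Batch 1: sum of counts S = 114 over n = 13 days.
After batch 1: Gamma(α+S, β+n) = Gamma(4.2+114, 3.2+13) = Gamma(118.2, 16.2).
Batch 2: sum of counts S = 21 over n = 4 days.
After batch 2: Gamma(α+S, β+n) = Gamma(118.2+21, 16.2+4) = Gamma(139.2, 20.2).
Var = α/β² = 139.2/20.2² = 0.3411.

0.3411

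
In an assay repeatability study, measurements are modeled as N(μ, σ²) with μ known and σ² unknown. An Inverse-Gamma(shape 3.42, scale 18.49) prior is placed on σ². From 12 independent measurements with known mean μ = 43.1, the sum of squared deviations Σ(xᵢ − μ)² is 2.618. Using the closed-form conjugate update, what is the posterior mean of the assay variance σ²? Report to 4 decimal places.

2.3514

With known mean μ and an Inverse-Gamma(α, β) prior on σ², the Normal likelihood is conjugate: posterior is Inv-Gamma(α + n/2, β + Σ(xᵢ−μ)²/2).
Posterior: Inv-Gamma(3.42 + 12/2, 18.49 + 2.618/2) = Inv-Gamma(9.42, 19.7990).
E[σ²|data] = β/(α−1) = 19.7990/8.42 = 2.3514.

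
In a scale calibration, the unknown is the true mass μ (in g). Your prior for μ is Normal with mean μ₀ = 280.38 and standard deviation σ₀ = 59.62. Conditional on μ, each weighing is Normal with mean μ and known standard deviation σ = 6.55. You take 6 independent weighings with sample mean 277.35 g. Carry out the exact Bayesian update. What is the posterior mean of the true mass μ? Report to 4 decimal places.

277.3561

For Normal data with known variance σ², a Normal(μ₀, σ₀²) prior on μ is conjugate. Posterior precision = 1/σ₀² + n/σ²; posterior mean is the precision-weighted average of μ₀ and x̄.
n·x̄ = 6·277.35 = 1664.1.
σ₀² = 59.62² = 3554.5444, σ² = 6.55² = 42.9025; σ² + n·σ₀² = 42.9025 + 6·3554.5444 = 21370.1689.
Posterior mean = (μ₀/σ₀² + n·x̄/σ²)/(1/σ₀² + n/σ²) = (σ²·μ₀ + σ₀²·n·x̄)/(σ² + n·σ₀²) = (42.9025·280.38 + 3554.5444·1664.1)/21370.1689 = 5927146.33899/21370.1689 = 277.3561.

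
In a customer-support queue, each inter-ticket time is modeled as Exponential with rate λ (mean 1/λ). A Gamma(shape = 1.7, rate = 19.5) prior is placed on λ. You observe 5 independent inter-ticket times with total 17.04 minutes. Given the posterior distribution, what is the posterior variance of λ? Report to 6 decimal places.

With a Gamma(shape α, rate β) prior on the exponential rate λ, the posterior after n observations with total T = Σxᵢ is Gamma(α+n, β+T).
Posterior: Gamma(1.7+5, 19.5+17.04) = Gamma(6.7, 36.54).
Var = α/β² = 0.005018.

0.005018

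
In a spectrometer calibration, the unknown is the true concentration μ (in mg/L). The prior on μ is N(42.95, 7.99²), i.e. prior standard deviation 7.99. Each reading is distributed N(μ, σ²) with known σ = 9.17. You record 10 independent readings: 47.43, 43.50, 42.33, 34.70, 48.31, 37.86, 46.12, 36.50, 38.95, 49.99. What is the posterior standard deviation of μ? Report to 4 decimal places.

2.7258

For Normal data with known variance σ², a Normal(μ₀, σ₀²) prior on μ is conjugate. Posterior precision = 1/σ₀² + n/σ²; posterior mean is the precision-weighted average of μ₀ and x̄.
σ₀² = 7.99² = 63.8401, σ² = 9.17² = 84.0889; σ² + n·σ₀² = 84.0889 + 10·63.8401 = 722.4899.
Posterior precision = 1/σ₀² + n/σ² = 1/63.8401 + 10/84.0889 = (σ² + n·σ₀²)/(σ₀²σ²) = 722.4899/(63.8401·84.0889); posterior variance σₙ² = σ₀²σ²/(σ² + n·σ₀²) = 63.8401·84.0889/722.4899 = 7.430199.
Posterior SD = √σₙ² = √(63.8401·84.0889/722.4899) = 2.7258.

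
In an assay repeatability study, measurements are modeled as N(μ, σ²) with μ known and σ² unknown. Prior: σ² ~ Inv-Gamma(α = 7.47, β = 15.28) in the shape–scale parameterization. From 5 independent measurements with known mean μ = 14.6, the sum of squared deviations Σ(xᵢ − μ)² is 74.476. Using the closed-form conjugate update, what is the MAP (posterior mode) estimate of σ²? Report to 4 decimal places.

4.7874

With known mean μ and an Inverse-Gamma(α, β) prior on σ², the Normal likelihood is conjugate: posterior is Inv-Gamma(α + n/2, β + Σ(xᵢ−μ)²/2).
Posterior: Inv-Gamma(7.47 + 5/2, 15.28 + 74.476/2) = Inv-Gamma(9.97, 52.5180).
Mode = β/(α+1) = 52.5180/10.97 = 4.7874.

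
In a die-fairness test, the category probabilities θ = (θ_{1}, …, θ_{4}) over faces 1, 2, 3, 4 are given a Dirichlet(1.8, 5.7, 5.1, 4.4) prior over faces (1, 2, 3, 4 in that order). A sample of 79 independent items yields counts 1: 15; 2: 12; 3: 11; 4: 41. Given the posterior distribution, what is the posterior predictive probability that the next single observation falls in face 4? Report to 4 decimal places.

The Dirichlet prior is conjugate to the Multinomial likelihood: each posterior αⱼ = prior αⱼ + observed count nⱼ.
Posterior concentration: (16.8, 17.7, 16.1, 45.4), total = 96.0.
P(next = 4 | data) = α_{4}/Σα = 0.4729.

0.4729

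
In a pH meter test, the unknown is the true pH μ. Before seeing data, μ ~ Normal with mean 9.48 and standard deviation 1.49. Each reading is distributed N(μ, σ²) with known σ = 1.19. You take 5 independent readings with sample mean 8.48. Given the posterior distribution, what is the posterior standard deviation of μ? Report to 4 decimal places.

0.5012

For Normal data with known variance σ², a Normal(μ₀, σ₀²) prior on μ is conjugate. Posterior precision = 1/σ₀² + n/σ²; posterior mean is the precision-weighted average of μ₀ and x̄.
σ₀² = 1.49² = 2.2201, σ² = 1.19² = 1.4161; σ² + n·σ₀² = 1.4161 + 5·2.2201 = 12.5166.
Posterior precision = 1/σ₀² + n/σ² = 1/2.2201 + 5/1.4161 = (σ² + n·σ₀²)/(σ₀²σ²) = 12.5166/(2.2201·1.4161); posterior variance σₙ² = σ₀²σ²/(σ² + n·σ₀²) = 2.2201·1.4161/12.5166 = 0.251177.
Posterior SD = √σₙ² = √(2.2201·1.4161/12.5166) = 0.5012.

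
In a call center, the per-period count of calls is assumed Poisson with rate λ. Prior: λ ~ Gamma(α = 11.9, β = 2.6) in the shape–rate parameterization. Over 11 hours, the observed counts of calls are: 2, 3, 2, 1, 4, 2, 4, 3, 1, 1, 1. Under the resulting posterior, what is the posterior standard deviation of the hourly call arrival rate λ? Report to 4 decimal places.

0.4406

With a Gamma(shape α, rate β) prior, the Poisson likelihood is conjugate: the posterior is Gamma(α + ΣXᵢ, β + n).
Sum of counts S = 24 over n = 11 hours.
Posterior: Gamma(α+S, β+n) = Gamma(11.9+24, 2.6+11) = Gamma(35.9, 13.6).
SD = √α/β = √35.9/13.6 = 0.4406.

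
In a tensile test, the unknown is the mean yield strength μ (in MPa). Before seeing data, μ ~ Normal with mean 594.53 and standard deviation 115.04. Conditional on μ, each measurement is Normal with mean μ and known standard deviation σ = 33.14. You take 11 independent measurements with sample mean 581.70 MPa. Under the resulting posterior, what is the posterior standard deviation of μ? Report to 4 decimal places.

9.9546

For Normal data with known variance σ², a Normal(μ₀, σ₀²) prior on μ is conjugate. Posterior precision = 1/σ₀² + n/σ²; posterior mean is the precision-weighted average of μ₀ and x̄.
σ₀² = 115.04² = 13234.2016, σ² = 33.14² = 1098.2596; σ² + n·σ₀² = 1098.2596 + 11·13234.2016 = 146674.4772.
Posterior precision = 1/σ₀² + n/σ² = 1/13234.2016 + 11/1098.2596 = (σ² + n·σ₀²)/(σ₀²σ²) = 146674.4772/(13234.2016·1098.2596); posterior variance σₙ² = σ₀²σ²/(σ² + n·σ₀²) = 13234.2016·1098.2596/146674.4772 = 99.094193.
Posterior SD = √σₙ² = √(13234.2016·1098.2596/146674.4772) = 9.9546.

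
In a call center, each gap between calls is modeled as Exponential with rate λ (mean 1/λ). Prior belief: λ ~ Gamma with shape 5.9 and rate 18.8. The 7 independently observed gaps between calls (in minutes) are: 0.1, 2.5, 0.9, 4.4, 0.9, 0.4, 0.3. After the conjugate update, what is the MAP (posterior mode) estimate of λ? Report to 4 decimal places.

With a Gamma(shape α, rate β) prior on the exponential rate λ, the posterior after n observations with total T = Σxᵢ is Gamma(α+n, β+T).
Sum of observations T = 9.5 minutes; n = 7.
Posterior: Gamma(5.9+7, 18.8+9.5) = Gamma(12.9, 28.3).
Mode = (α−1)/β = 0.4205.

0.4205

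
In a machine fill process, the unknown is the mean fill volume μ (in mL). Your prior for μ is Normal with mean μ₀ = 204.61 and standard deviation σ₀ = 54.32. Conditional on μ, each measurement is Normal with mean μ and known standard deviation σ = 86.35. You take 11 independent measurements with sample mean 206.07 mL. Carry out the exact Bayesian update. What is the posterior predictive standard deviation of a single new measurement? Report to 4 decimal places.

89.4849

For Normal data with known variance σ², a Normal(μ₀, σ₀²) prior on μ is conjugate. Posterior precision = 1/σ₀² + n/σ²; posterior mean is the precision-weighted average of μ₀ and x̄.
σ₀² = 54.32² = 2950.6624, σ² = 86.35² = 7456.3225; σ² + n·σ₀² = 7456.3225 + 11·2950.6624 = 39913.6089.
Posterior precision = 1/σ₀² + n/σ² = 1/2950.6624 + 11/7456.3225 = (σ² + n·σ₀²)/(σ₀²σ²) = 39913.6089/(2950.6624·7456.3225); posterior variance σₙ² = σ₀²σ²/(σ² + n·σ₀²) = 2950.6624·7456.3225/39913.6089 = 551.217769.
Predictive variance for one new observation = σₙ² + σ² = 2950.6624·7456.3225/39913.6089 + 7456.3225 = σ²·(σ₀² + 39913.6089)/39913.6089 = 7456.3225·42864.2713/39913.6089 = 8007.540269; SD = √(7456.3225·42864.2713/39913.6089) = 89.4849.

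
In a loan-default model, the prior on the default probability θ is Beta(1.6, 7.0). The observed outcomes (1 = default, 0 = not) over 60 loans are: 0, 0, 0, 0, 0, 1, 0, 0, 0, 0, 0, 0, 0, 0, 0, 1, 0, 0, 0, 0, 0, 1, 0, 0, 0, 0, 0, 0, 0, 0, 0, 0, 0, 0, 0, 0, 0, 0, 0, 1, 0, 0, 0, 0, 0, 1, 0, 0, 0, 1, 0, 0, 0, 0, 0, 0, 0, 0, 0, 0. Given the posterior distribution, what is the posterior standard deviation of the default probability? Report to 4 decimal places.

0.0376

The Beta prior is conjugate to a Binomial/Bernoulli likelihood; the update adds successes to α and failures to β.
Posterior: Beta(α+k, β+n−k) = Beta(1.6+6, 7.0+54) = Beta(7.6, 61.0).
Var = αβ/((α+β)²(α+β+1)) = 7.6·61.0/(68.6²·69.6) = 0.00141542; SD = √0.00141542 = 0.0376.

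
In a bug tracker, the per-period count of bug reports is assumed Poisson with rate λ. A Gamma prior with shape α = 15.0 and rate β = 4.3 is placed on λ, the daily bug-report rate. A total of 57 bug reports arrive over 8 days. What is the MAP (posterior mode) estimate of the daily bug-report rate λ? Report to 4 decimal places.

5.7724

With a Gamma(shape α, rate β) prior, the Poisson likelihood is conjugate: the posterior is Gamma(α + ΣXᵢ, β + n).
Posterior: Gamma(α+S, β+n) = Gamma(15.0+57, 4.3+8) = Gamma(72.0, 12.3).
Mode of Gamma(α,β) for α≥1 is (α−1)/β = 71.0/12.3 = 5.7724.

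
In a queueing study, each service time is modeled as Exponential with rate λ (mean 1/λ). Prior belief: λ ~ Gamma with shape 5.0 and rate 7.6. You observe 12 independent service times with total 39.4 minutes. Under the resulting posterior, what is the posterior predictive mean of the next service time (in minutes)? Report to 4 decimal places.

With a Gamma(shape α, rate β) prior on the exponential rate λ, the posterior after n observations with total T = Σxᵢ is Gamma(α+n, β+T).
Posterior: Gamma(5.0+12, 7.6+39.4) = Gamma(17.0, 47.0).
The predictive distribution for the next observation is Lomax; its mean is β/(α−1) = 47.0/16.0 = 2.9375.

2.9375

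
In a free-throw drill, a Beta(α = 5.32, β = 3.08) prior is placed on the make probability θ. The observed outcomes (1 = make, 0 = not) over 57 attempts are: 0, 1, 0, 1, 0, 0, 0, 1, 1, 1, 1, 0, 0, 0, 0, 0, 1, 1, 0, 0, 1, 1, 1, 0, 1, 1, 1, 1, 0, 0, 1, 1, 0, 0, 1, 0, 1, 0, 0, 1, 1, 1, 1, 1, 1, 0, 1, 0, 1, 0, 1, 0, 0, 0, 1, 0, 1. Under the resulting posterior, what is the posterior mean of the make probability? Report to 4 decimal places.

0.5401

The Beta prior is conjugate to a Binomial/Bernoulli likelihood; the update adds successes to α and failures to β.
Posterior: Beta(α+k, β+n−k) = Beta(5.32+30, 3.08+27) = Beta(35.32, 30.08).
Posterior mean = α/(α+β) = 35.32/65.40 = 0.5401.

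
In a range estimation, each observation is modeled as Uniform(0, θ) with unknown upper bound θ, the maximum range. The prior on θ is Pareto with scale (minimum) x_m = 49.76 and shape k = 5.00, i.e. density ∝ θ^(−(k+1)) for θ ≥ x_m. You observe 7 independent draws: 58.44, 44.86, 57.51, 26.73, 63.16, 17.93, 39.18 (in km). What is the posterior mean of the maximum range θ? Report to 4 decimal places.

68.9018

A Pareto(scale x_m, shape k) prior on the upper bound θ of Uniform(0, θ) is conjugate: posterior is Pareto(max(x_m, max xᵢ), k + n).
Sample maximum = 63.16; prior scale x_m = 49.76 → posterior scale = max = 63.16.
Posterior shape = 5.00 + 7 = 12.00.
E[θ|data] = k·x_m/(k−1) = 12.00·63.16/11.00 = 68.9018.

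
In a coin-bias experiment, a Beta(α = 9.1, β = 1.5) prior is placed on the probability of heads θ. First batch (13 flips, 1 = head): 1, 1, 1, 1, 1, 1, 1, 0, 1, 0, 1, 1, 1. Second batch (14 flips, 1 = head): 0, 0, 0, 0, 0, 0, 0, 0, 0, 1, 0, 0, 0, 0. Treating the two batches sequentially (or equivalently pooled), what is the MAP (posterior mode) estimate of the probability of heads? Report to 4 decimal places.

The Beta prior is conjugate to a Binomial/Bernoulli likelihood; the update adds successes to α and failures to β.
After batch 1: Beta(9.1+11, 1.5+2) = Beta(20.1, 3.5).
After batch 2: Beta(20.1+1, 3.5+13) = Beta(21.1, 16.5).
Mode of Beta(a,b) for a,b>1 is (a−1)/(a+b−2) = 20.1/35.6 = 0.5646.

0.5646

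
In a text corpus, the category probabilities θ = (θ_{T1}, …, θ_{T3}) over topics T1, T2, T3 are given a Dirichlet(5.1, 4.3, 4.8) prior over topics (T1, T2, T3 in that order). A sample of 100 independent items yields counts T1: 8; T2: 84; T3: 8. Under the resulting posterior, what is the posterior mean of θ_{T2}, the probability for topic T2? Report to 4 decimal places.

0.7732

The Dirichlet prior is conjugate to the Multinomial likelihood: each posterior αⱼ = prior αⱼ + observed count nⱼ.
Posterior concentration: (13.1, 88.3, 12.8), total = 114.2.
E[θ_{T2}|data] = α_{T2}/Σα = 88.3/114.2 = 0.7732.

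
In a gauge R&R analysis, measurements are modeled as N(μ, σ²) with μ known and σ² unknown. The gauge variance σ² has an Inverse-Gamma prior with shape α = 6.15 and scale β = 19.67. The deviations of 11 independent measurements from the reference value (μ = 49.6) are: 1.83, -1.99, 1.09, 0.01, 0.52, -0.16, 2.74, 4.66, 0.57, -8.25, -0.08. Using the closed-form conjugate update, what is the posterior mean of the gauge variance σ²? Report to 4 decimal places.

With known mean μ and an Inverse-Gamma(α, β) prior on σ², the Normal likelihood is conjugate: posterior is Inv-Gamma(α + n/2, β + Σ(xᵢ−μ)²/2).
Σ(xᵢ−μ)² = (1.83)² + (-1.99)² + (1.09)² + (0.01)² + (0.52)² + (-0.16)² + (2.74)² + (4.66)² + (0.57)² + (-8.25)² + (-0.08)² = 106.4102.
Posterior: Inv-Gamma(6.15 + 11/2, 19.67 + 106.4102/2) = Inv-Gamma(11.65, 72.87510).
E[σ²|data] = β/(α−1) = 72.87510/10.65 = 6.8427.

6.8427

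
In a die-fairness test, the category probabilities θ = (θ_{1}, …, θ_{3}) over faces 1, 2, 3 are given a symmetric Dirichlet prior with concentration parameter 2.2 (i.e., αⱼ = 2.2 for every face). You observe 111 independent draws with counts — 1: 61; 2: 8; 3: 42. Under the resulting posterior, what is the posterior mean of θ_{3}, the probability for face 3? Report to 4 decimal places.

The Dirichlet prior is conjugate to the Multinomial likelihood: each posterior αⱼ = prior αⱼ + observed count nⱼ.
Posterior concentration: (63.2, 10.2, 44.2), total = 117.6.
E[θ_{3}|data] = α_{3}/Σα = 44.2/117.6 = 0.3759.

0.3759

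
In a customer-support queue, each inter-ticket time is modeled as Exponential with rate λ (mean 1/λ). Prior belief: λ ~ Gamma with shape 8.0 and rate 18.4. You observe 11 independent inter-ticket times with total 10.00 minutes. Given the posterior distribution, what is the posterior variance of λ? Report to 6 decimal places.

0.023557

With a Gamma(shape α, rate β) prior on the exponential rate λ, the posterior after n observations with total T = Σxᵢ is Gamma(α+n, β+T).
Posterior: Gamma(8.0+11, 18.4+10.00) = Gamma(19.0, 28.40).
Var = α/β² = 0.023557.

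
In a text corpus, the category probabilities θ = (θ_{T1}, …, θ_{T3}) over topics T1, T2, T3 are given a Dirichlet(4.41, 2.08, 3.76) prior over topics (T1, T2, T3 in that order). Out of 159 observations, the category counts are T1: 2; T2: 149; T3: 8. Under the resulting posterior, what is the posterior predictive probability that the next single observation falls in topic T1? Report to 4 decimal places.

0.0379

The Dirichlet prior is conjugate to the Multinomial likelihood: each posterior αⱼ = prior αⱼ + observed count nⱼ.
Posterior concentration: (6.41, 151.08, 11.76), total = 169.25.
P(next = T1 | data) = α_{T1}/Σα = 0.0379.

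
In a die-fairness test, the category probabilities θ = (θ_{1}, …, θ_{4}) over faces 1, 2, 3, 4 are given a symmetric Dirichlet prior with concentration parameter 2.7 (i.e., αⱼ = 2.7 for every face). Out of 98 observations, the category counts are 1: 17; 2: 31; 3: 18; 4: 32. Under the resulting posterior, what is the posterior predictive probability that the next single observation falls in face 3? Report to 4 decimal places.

The Dirichlet prior is conjugate to the Multinomial likelihood: each posterior αⱼ = prior αⱼ + observed count nⱼ.
Posterior concentration: (19.7, 33.7, 20.7, 34.7), total = 108.8.
P(next = 3 | data) = α_{3}/Σα = 0.1903.

0.1903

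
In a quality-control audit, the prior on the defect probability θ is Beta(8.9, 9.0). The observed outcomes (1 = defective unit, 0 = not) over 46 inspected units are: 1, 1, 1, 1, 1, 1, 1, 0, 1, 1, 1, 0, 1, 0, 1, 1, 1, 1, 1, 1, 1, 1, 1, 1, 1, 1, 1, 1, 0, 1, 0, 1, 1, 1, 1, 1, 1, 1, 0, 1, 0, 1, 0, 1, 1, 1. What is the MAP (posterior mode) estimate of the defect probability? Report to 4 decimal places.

The Beta prior is conjugate to a Binomial/Bernoulli likelihood; the update adds successes to α and failures to β.
Posterior: Beta(α+k, β+n−k) = Beta(8.9+38, 9.0+8) = Beta(46.9, 17.0).
Mode of Beta(a,b) for a,b>1 is (a−1)/(a+b−2) = 45.9/61.9 = 0.7415.

0.7415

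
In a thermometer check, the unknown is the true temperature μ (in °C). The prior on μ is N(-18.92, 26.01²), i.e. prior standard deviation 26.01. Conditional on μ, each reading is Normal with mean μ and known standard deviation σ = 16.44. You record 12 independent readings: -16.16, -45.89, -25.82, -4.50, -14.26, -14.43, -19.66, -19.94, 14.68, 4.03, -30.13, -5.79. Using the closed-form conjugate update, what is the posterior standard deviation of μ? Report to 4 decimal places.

For Normal data with known variance σ², a Normal(μ₀, σ₀²) prior on μ is conjugate. Posterior precision = 1/σ₀² + n/σ²; posterior mean is the precision-weighted average of μ₀ and x̄.
σ₀² = 26.01² = 676.5201, σ² = 16.44² = 270.2736; σ² + n·σ₀² = 270.2736 + 12·676.5201 = 8388.5148.
Posterior precision = 1/σ₀² + n/σ² = 1/676.5201 + 12/270.2736 = (σ² + n·σ₀²)/(σ₀²σ²) = 8388.5148/(676.5201·270.2736); posterior variance σₙ² = σ₀²σ²/(σ² + n·σ₀²) = 676.5201·270.2736/8388.5148 = 21.797127.
Posterior SD = √σₙ² = √(676.5201·270.2736/8388.5148) = 4.6687.

4.6687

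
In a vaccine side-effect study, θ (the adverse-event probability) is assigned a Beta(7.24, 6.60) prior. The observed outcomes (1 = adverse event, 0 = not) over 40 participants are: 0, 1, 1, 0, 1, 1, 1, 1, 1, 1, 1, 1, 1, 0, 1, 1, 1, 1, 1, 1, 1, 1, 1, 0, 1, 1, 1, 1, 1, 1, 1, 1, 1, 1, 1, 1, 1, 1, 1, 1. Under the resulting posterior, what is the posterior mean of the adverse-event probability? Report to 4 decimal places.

0.8031

The Beta prior is conjugate to a Binomial/Bernoulli likelihood; the update adds successes to α and failures to β.
Posterior: Beta(α+k, β+n−k) = Beta(7.24+36, 6.60+4) = Beta(43.24, 10.60).
Posterior mean = α/(α+β) = 43.24/53.84 = 0.8031.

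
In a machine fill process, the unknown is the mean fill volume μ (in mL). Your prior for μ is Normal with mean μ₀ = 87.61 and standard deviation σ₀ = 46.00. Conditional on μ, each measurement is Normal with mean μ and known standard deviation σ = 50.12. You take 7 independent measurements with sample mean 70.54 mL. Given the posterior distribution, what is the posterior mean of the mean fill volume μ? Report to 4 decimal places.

73.0152

For Normal data with known variance σ², a Normal(μ₀, σ₀²) prior on μ is conjugate. Posterior precision = 1/σ₀² + n/σ²; posterior mean is the precision-weighted average of μ₀ and x̄.
n·x̄ = 7·70.54 = 493.78.
σ₀² = 46.00² = 2116, σ² = 50.12² = 2512.0144; σ² + n·σ₀² = 2512.0144 + 7·2116 = 17324.0144.
Posterior mean = (μ₀/σ₀² + n·x̄/σ²)/(1/σ₀² + n/σ²) = (σ²·μ₀ + σ₀²·n·x̄)/(σ² + n·σ₀²) = (2512.0144·87.61 + 2116·493.78)/17324.0144 = 1264916.061584/17324.0144 = 73.0152.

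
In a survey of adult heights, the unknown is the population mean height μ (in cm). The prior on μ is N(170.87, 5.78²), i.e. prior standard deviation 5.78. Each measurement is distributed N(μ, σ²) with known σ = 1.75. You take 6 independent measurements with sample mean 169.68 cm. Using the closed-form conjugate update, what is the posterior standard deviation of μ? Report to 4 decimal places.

For Normal data with known variance σ², a Normal(μ₀, σ₀²) prior on μ is conjugate. Posterior precision = 1/σ₀² + n/σ²; posterior mean is the precision-weighted average of μ₀ and x̄.
σ₀² = 5.78² = 33.4084, σ² = 1.75² = 3.0625; σ² + n·σ₀² = 3.0625 + 6·33.4084 = 203.5129.
Posterior precision = 1/σ₀² + n/σ² = 1/33.4084 + 6/3.0625 = (σ² + n·σ₀²)/(σ₀²σ²) = 203.5129/(33.4084·3.0625); posterior variance σₙ² = σ₀²σ²/(σ² + n·σ₀²) = 33.4084·3.0625/203.5129 = 0.502736.
Posterior SD = √σₙ² = √(33.4084·3.0625/203.5129) = 0.7090.

0.7090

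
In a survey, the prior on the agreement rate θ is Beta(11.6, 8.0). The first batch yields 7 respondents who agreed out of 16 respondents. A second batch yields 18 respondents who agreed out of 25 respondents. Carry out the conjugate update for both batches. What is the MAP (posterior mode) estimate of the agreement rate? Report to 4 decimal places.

0.6075

The Beta prior is conjugate to a Binomial/Bernoulli likelihood; the update adds successes to α and failures to β.
After batch 1: Beta(11.6+7, 8.0+9) = Beta(18.6, 17.0).
After batch 2: Beta(18.6+18, 17.0+7) = Beta(36.6, 24.0).
Mode of Beta(a,b) for a,b>1 is (a−1)/(a+b−2) = 35.6/58.6 = 0.6075.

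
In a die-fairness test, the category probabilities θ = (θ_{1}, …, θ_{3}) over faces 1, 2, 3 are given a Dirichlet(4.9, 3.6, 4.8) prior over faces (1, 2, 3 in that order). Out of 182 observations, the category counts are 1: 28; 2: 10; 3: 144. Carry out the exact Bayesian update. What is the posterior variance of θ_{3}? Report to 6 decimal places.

The Dirichlet prior is conjugate to the Multinomial likelihood: each posterior αⱼ = prior αⱼ + observed count nⱼ.
Posterior concentration: (32.9, 13.6, 148.8), total = 195.3.
Var[θ_j] = α_j(Σα−α_j)/((Σα)²(Σα+1)) = 148.8·46.5/(195.3²·196.3) = 0.000924.

0.000924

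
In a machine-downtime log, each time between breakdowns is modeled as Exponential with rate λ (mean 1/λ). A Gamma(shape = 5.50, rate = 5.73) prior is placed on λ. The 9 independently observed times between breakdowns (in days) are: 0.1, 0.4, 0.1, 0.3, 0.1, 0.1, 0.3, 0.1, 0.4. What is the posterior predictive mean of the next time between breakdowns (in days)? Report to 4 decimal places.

0.5652

With a Gamma(shape α, rate β) prior on the exponential rate λ, the posterior after n observations with total T = Σxᵢ is Gamma(α+n, β+T).
Sum of observations T = 1.9 days; n = 9.
Posterior: Gamma(5.50+9, 5.73+1.9) = Gamma(14.50, 7.63).
The predictive distribution for the next observation is Lomax; its mean is β/(α−1) = 7.63/13.50 = 0.5652.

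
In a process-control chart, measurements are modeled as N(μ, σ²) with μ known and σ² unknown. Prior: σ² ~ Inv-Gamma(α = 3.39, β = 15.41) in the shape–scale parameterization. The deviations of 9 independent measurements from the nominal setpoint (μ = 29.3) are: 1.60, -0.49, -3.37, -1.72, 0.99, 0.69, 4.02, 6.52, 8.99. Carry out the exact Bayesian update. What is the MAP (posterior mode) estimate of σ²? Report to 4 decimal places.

10.6233

With known mean μ and an Inverse-Gamma(α, β) prior on σ², the Normal likelihood is conjugate: posterior is Inv-Gamma(α + n/2, β + Σ(xᵢ−μ)²/2).
Σ(xᵢ−μ)² = (1.60)² + (-0.49)² + (-3.37)² + (-1.72)² + (0.99)² + (0.69)² + (4.02)² + (6.52)² + (8.99)² = 158.0625.
Posterior: Inv-Gamma(3.39 + 9/2, 15.41 + 158.0625/2) = Inv-Gamma(7.89, 94.44125).
Mode = β/(α+1) = 94.44125/8.89 = 10.6233.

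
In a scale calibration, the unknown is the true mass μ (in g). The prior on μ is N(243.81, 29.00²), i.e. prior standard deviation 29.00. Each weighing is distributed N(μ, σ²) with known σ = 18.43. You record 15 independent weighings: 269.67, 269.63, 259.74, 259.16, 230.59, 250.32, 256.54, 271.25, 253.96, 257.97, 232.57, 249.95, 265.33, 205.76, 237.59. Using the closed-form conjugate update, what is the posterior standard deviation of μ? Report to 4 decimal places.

For Normal data with known variance σ², a Normal(μ₀, σ₀²) prior on μ is conjugate. Posterior precision = 1/σ₀² + n/σ²; posterior mean is the precision-weighted average of μ₀ and x̄.
σ₀² = 29.00² = 841, σ² = 18.43² = 339.6649; σ² + n·σ₀² = 339.6649 + 15·841 = 12954.6649.
Posterior precision = 1/σ₀² + n/σ² = 1/841 + 15/339.6649 = (σ² + n·σ₀²)/(σ₀²σ²) = 12954.6649/(841·339.6649); posterior variance σₙ² = σ₀²σ²/(σ² + n·σ₀²) = 841·339.6649/12954.6649 = 22.050604.
Posterior SD = √σₙ² = √(841·339.6649/12954.6649) = 4.6958.

4.6958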